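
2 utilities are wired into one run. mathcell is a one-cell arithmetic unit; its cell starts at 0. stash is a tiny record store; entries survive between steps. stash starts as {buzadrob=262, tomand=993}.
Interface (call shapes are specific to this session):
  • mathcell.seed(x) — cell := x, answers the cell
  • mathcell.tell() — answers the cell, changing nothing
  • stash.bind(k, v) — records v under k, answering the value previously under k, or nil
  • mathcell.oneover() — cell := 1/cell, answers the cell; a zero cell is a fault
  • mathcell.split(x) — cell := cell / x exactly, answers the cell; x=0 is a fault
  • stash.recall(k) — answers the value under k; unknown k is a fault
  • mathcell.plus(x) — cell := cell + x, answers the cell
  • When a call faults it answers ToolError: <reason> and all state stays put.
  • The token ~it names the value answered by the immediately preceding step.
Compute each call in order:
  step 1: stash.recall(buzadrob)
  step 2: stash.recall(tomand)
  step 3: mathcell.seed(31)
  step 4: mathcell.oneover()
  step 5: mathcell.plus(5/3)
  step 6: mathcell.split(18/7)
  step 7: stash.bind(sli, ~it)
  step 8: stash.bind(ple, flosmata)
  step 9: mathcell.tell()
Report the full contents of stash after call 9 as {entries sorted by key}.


Answer: {buzadrob=262, ple=flosmata, sli=553/837, tomand=993}

Derivation:
→ stash.recall(k='buzadrob')
← 262
→ stash.recall(k='tomand')
← 993
→ mathcell.seed(x='31')
← 31
→ mathcell.oneover()
← 1/31
→ mathcell.plus(x='5/3')
← 158/93
→ mathcell.split(x='18/7')
← 553/837
→ stash.bind(k='sli', v='~it')
← nil
→ stash.bind(k='ple', v='flosmata')
← nil
→ mathcell.tell()
← 553/837


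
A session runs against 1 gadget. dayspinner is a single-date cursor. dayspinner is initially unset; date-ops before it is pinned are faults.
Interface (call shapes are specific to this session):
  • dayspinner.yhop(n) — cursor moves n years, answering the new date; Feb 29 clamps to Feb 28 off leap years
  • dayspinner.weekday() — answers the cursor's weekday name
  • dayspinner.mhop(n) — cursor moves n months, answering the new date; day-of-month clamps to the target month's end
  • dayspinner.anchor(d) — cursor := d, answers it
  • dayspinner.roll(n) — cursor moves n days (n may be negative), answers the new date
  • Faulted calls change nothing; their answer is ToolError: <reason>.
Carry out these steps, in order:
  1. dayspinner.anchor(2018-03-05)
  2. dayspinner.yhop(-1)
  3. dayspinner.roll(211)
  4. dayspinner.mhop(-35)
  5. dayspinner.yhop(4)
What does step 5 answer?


Answer: 2018-11-02

Derivation:
Calling dayspinner.anchor(2018-03-05), and observe 2018-03-05.
Calling dayspinner.yhop(-1), which returns 2017-03-05.
Then dayspinner.roll(211), — result: 2017-10-02.
Using dayspinner.mhop(-35), and see 2014-11-02.
Next I call dayspinner.yhop(4), which returns 2018-11-02.


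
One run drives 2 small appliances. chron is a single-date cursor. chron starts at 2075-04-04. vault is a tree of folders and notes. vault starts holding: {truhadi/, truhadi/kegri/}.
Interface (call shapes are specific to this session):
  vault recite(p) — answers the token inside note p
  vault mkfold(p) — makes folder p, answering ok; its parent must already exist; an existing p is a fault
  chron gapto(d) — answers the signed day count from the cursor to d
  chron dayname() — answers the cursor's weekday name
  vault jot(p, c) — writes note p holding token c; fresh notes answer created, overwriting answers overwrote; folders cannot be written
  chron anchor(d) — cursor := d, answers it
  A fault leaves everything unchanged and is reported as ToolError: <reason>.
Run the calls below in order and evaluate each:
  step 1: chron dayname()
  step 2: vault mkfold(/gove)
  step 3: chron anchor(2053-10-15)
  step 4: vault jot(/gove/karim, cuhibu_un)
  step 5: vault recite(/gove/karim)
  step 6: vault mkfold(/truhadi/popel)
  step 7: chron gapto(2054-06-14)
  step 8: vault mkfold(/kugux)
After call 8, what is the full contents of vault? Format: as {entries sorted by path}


Using chron dayname, and get Thursday.
Then vault mkfold with p: /gove, — result: ok.
I invoke chron anchor with d: 2053-10-15, which returns 2053-10-15.
Calling vault jot with p: /gove/karim, c: cuhibu_un, and see created.
I run vault recite with p: /gove/karim, and observe cuhibu_un.
Then vault mkfold with p: /truhadi/popel, and observe ok.
I run chron gapto with d: 2054-06-14, and see 242.
Calling vault mkfold with p: /kugux, — result: ok.

Answer: {gove/, gove/karim=cuhibu_un, kugux/, truhadi/, truhadi/kegri/, truhadi/popel/}


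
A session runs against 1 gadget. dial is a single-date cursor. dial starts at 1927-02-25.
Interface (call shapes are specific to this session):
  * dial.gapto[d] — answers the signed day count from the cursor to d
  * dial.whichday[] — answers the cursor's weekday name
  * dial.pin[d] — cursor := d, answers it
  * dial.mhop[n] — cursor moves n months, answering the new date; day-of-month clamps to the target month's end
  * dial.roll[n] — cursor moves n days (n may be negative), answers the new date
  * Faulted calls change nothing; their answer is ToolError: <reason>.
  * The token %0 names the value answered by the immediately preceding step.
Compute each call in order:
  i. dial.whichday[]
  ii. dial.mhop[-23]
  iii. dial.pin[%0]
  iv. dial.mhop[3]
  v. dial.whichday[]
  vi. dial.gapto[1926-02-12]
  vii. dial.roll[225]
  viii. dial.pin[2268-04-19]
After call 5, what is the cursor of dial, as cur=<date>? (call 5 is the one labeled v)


Answer: cur=1925-06-25

Derivation:
·→ dial.whichday()
·← Friday
·→ dial.mhop(n→-23)
·← 1925-03-25
·→ dial.pin(d→%0)
·← 1925-03-25
·→ dial.mhop(n→3)
·← 1925-06-25
·→ dial.whichday()
·← Thursday
·→ dial.gapto(d→1926-02-12)
·← 232
·→ dial.roll(n→225)
·← 1926-02-05
·→ dial.pin(d→2268-04-19)
·← 2268-04-19


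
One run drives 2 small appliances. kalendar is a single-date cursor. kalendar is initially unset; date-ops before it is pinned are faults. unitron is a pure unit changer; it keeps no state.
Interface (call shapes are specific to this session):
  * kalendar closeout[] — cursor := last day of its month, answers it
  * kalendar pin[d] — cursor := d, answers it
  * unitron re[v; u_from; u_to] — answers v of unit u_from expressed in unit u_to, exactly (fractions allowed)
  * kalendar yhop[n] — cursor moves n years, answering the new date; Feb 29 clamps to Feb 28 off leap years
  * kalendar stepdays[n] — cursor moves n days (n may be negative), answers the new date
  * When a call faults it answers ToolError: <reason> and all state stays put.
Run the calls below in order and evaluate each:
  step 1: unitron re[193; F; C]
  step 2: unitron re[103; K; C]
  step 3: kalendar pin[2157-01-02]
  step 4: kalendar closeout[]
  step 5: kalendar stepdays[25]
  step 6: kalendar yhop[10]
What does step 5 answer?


Answer: 2157-02-25

Derivation:
;; 1. unitron re(v=193, u_from=F, u_to=C) => 805/9
;; 2. unitron re(v=103, u_from=K, u_to=C) => -3403/20
;; 3. kalendar pin(d=2157-01-02) => 2157-01-02
;; 4. kalendar closeout() => 2157-01-31
;; 5. kalendar stepdays(n=25) => 2157-02-25
;; 6. kalendar yhop(n=10) => 2167-02-25


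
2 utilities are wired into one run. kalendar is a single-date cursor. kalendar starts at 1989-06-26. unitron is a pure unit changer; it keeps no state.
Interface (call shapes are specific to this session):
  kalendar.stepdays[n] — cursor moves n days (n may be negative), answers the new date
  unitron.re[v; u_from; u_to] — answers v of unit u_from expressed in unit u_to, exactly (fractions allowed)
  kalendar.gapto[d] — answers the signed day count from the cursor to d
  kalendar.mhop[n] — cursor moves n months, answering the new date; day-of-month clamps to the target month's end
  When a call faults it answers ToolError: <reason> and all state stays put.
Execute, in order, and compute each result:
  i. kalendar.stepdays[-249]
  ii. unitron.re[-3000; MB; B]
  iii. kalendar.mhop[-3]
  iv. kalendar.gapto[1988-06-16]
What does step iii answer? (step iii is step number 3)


Answer: 1988-07-20

Derivation:
Act: stepdays[-249]
Obs: 1988-10-20
Act: re[-3000; MB; B]
Obs: -3000000000
Act: mhop[-3]
Obs: 1988-07-20
Act: gapto[1988-06-16]
Obs: -34


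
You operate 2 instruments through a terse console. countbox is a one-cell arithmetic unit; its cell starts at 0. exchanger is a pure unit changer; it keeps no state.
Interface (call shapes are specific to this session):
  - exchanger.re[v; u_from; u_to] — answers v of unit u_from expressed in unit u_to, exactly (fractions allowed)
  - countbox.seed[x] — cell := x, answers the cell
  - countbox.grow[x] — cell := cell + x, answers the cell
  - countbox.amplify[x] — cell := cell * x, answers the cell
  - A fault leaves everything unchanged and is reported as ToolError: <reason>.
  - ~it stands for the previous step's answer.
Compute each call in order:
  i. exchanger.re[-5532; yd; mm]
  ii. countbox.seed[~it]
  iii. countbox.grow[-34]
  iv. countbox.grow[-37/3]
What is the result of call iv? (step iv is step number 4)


Answer: -75877607/15

Derivation:
-> exchanger.re(-5532, yd, mm)
<- -25292304/5
-> countbox.seed(~it)
<- -25292304/5
-> countbox.grow(-34)
<- -25292474/5
-> countbox.grow(-37/3)
<- -75877607/15


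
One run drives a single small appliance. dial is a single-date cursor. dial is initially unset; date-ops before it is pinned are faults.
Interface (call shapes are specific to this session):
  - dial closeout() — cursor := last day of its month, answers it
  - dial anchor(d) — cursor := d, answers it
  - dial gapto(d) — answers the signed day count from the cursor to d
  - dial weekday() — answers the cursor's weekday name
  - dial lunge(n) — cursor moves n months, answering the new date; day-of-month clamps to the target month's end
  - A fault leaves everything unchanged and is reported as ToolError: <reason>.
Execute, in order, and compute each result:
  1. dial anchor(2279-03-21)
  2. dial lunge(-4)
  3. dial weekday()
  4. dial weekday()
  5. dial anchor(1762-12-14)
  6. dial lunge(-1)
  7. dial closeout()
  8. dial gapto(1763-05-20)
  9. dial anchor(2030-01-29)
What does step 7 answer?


Answer: 1762-11-30

Derivation:
-> dial anchor(d='2279-03-21')
<- 2279-03-21
-> dial lunge(n='-4')
<- 2278-11-21
-> dial weekday()
<- Thursday
-> dial weekday()
<- Thursday
-> dial anchor(d='1762-12-14')
<- 1762-12-14
-> dial lunge(n='-1')
<- 1762-11-14
-> dial closeout()
<- 1762-11-30
-> dial gapto(d='1763-05-20')
<- 171
-> dial anchor(d='2030-01-29')
<- 2030-01-29


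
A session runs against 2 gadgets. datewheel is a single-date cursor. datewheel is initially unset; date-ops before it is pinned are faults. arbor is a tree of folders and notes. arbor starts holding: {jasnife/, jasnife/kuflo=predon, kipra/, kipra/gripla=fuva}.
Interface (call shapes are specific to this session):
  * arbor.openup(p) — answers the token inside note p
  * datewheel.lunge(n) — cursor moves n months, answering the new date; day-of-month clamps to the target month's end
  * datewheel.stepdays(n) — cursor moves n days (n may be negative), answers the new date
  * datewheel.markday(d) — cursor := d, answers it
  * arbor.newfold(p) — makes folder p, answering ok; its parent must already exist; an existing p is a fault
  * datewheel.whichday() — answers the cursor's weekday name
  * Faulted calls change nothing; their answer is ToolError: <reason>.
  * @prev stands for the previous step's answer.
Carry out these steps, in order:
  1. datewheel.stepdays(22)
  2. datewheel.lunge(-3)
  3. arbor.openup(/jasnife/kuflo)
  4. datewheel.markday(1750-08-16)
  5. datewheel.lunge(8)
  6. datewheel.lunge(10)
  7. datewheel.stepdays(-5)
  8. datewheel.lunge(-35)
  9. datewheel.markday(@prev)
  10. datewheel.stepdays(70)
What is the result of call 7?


I call datewheel.stepdays(n='22'), — result: ToolError: no date set.
Next I call datewheel.lunge(n='-3'), → ToolError: no date set.
Then arbor.openup(p='/jasnife/kuflo'): predon.
I invoke datewheel.markday(d='1750-08-16'): 1750-08-16.
Invoking datewheel.lunge(n='8'), → 1751-04-16.
Then datewheel.lunge(n='10'): 1752-02-16.
I run datewheel.stepdays(n='-5'), which returns 1752-02-11.
I use datewheel.lunge(n='-35'), → 1749-03-11.
I run datewheel.markday(d='@prev'), which returns 1749-03-11.
I use datewheel.stepdays(n='70'), and observe 1749-05-20.

Answer: 1752-02-11


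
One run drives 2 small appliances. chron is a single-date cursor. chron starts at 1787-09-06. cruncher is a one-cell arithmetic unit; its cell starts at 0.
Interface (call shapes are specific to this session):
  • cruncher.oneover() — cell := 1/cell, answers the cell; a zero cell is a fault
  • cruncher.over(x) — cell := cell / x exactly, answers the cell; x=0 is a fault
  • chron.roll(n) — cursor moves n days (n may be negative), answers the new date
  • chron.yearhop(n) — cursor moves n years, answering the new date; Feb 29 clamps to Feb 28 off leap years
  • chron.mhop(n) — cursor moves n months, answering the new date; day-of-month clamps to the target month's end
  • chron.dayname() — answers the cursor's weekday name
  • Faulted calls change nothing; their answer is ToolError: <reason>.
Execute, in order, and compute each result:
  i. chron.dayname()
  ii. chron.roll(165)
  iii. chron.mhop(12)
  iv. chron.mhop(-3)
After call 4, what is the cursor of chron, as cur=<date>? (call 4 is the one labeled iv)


~$ chron.dayname
  Thursday
~$ chron.roll n→165
  1788-02-18
~$ chron.mhop n→12
  1789-02-18
~$ chron.mhop n→-3
  1788-11-18

Answer: cur=1788-11-18


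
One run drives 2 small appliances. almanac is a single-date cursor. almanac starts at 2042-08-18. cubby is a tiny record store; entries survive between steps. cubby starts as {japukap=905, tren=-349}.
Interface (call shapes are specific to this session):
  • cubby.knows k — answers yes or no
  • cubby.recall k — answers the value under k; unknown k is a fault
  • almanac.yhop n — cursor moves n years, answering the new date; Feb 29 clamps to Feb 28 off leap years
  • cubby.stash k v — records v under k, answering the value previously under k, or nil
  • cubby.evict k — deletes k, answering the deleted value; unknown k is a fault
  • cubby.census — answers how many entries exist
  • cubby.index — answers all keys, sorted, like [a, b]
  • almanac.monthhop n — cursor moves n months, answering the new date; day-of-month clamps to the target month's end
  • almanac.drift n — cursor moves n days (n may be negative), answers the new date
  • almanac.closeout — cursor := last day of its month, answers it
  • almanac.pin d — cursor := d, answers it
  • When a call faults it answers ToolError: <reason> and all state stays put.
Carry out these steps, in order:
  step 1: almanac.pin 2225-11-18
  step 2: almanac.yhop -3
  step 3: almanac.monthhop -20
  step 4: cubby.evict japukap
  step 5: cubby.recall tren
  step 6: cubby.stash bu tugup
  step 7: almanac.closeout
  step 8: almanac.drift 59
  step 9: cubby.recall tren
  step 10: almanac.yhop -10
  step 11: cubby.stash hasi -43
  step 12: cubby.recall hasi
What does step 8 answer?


;; almanac.pin(2225-11-18) -> 2225-11-18
;; almanac.yhop(-3) -> 2222-11-18
;; almanac.monthhop(-20) -> 2221-03-18
;; cubby.evict(japukap) -> 905
;; cubby.recall(tren) -> -349
;; cubby.stash(bu, tugup) -> nil
;; almanac.closeout() -> 2221-03-31
;; almanac.drift(59) -> 2221-05-29
;; cubby.recall(tren) -> -349
;; almanac.yhop(-10) -> 2211-05-29
;; cubby.stash(hasi, -43) -> nil
;; cubby.recall(hasi) -> -43

Answer: 2221-05-29


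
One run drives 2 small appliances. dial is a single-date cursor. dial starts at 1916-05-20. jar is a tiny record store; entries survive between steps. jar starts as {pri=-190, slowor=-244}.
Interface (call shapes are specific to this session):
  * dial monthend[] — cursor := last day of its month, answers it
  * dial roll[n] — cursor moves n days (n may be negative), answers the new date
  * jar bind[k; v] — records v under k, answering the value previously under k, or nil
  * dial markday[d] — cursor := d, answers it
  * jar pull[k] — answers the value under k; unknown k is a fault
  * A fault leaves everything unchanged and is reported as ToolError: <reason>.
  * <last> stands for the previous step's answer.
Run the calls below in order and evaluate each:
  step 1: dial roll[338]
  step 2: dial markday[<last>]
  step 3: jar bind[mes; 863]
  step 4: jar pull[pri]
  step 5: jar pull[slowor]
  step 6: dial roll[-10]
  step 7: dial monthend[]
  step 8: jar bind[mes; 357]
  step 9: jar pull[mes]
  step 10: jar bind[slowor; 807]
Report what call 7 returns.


# 1. dial roll(n: 338) => 1917-04-23
# 2. dial markday(d: <last>) => 1917-04-23
# 3. jar bind(k: mes, v: 863) => nil
# 4. jar pull(k: pri) => -190
# 5. jar pull(k: slowor) => -244
# 6. dial roll(n: -10) => 1917-04-13
# 7. dial monthend() => 1917-04-30
# 8. jar bind(k: mes, v: 357) => 863
# 9. jar pull(k: mes) => 357
# 10. jar bind(k: slowor, v: 807) => -244

Answer: 1917-04-30


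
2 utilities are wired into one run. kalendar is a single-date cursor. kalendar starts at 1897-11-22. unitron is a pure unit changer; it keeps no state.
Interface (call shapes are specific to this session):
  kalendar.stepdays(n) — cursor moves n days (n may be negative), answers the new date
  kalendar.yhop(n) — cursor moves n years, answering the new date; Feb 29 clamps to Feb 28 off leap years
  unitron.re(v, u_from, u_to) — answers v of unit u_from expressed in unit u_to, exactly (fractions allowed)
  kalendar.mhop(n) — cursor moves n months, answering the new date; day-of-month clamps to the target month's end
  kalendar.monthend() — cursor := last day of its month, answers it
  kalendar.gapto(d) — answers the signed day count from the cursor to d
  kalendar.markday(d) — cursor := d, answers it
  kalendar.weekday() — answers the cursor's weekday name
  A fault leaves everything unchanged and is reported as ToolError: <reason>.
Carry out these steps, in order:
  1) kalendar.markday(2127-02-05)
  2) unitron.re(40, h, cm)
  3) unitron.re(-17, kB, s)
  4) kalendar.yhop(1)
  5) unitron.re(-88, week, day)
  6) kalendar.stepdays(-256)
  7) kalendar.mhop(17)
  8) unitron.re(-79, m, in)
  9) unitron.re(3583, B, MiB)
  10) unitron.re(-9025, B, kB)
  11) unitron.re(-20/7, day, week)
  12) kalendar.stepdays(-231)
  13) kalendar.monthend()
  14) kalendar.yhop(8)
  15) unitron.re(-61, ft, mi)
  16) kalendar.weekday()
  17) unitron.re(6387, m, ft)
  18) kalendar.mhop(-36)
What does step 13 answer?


Answer: 2128-03-31

Derivation:
==> markday(d→2127-02-05)
<== 2127-02-05
==> re(v→40, u_from→h, u_to→cm)
<== ToolError: incompatible units
==> re(v→-17, u_from→kB, u_to→s)
<== ToolError: incompatible units
==> yhop(n→1)
<== 2128-02-05
==> re(v→-88, u_from→week, u_to→day)
<== -616
==> stepdays(n→-256)
<== 2127-05-25
==> mhop(n→17)
<== 2128-10-25
==> re(v→-79, u_from→m, u_to→in)
<== -395000/127
==> re(v→3583, u_from→B, u_to→MiB)
<== 3583/1048576
==> re(v→-9025, u_from→B, u_to→kB)
<== -361/40
==> re(v→-20/7, u_from→day, u_to→week)
<== -20/49
==> stepdays(n→-231)
<== 2128-03-08
==> monthend()
<== 2128-03-31
==> yhop(n→8)
<== 2136-03-31
==> re(v→-61, u_from→ft, u_to→mi)
<== -61/5280
==> weekday()
<== Saturday
==> re(v→6387, u_from→m, u_to→ft)
<== 2661250/127
==> mhop(n→-36)
<== 2133-03-31


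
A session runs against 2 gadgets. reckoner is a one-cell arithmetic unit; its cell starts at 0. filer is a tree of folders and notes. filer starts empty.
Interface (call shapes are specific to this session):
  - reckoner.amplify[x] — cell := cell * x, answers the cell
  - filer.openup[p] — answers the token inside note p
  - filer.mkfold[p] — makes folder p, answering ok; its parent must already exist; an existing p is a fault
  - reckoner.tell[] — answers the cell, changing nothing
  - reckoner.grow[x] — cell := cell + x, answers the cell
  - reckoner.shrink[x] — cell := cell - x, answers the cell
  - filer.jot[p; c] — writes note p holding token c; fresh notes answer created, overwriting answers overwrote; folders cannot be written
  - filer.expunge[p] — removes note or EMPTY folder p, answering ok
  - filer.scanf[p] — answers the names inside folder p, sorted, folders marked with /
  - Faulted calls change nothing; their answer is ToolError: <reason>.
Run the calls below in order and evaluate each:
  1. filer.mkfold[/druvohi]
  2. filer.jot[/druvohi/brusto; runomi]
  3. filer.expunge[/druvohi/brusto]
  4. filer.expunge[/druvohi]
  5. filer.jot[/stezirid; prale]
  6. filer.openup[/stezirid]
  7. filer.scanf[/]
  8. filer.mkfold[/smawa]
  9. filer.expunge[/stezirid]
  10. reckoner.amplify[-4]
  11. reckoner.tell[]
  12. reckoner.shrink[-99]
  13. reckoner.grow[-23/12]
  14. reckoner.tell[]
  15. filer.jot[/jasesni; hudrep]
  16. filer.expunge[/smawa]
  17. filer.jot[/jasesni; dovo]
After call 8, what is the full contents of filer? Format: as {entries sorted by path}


$ mkfold /druvohi
  ok
$ jot /druvohi/brusto runomi
  created
$ expunge /druvohi/brusto
  ok
$ expunge /druvohi
  ok
$ jot /stezirid prale
  created
$ openup /stezirid
  prale
$ scanf /
  [stezirid]
$ mkfold /smawa
  ok
$ expunge /stezirid
  ok
$ amplify -4
  0
$ tell
  0
$ shrink -99
  99
$ grow -23/12
  1165/12
$ tell
  1165/12
$ jot /jasesni hudrep
  created
$ expunge /smawa
  ok
$ jot /jasesni dovo
  overwrote

Answer: {smawa/, stezirid=prale}


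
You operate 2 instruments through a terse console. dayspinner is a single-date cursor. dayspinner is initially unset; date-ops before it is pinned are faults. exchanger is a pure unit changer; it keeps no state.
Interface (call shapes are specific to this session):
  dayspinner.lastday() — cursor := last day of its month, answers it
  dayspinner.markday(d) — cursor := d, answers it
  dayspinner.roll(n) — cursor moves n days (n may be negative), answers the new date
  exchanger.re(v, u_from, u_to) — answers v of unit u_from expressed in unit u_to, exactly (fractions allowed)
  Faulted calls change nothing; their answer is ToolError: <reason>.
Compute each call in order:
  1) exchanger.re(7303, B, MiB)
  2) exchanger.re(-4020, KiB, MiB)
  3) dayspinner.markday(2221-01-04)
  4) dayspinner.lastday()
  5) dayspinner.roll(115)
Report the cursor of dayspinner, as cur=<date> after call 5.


>>> re v→7303 u_from→B u_to→MiB
  7303/1048576
>>> re v→-4020 u_from→KiB u_to→MiB
  -1005/256
>>> markday d→2221-01-04
  2221-01-04
>>> lastday
  2221-01-31
>>> roll n→115
  2221-05-26

Answer: cur=2221-05-26


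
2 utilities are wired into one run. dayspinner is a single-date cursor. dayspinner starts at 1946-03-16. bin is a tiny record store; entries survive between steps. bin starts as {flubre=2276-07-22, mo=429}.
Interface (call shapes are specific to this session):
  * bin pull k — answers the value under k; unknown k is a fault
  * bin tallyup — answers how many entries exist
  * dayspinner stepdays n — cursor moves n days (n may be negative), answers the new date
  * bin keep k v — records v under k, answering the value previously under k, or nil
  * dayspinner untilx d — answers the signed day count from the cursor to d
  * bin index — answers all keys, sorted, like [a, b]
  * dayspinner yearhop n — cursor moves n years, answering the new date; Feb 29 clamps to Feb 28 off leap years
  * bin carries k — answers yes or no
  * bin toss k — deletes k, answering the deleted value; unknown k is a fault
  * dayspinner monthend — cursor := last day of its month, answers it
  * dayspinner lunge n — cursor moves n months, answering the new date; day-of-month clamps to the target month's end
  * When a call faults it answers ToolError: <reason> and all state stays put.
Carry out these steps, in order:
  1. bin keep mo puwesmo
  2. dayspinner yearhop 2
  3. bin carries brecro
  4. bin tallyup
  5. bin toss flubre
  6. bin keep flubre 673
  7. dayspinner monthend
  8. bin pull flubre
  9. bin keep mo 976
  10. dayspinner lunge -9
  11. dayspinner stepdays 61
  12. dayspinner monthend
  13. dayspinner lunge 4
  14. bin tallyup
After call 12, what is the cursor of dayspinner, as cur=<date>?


Answer: cur=1947-08-31

Derivation:
>> bin keep(mo, puwesmo)
<< 429
>> dayspinner yearhop(2)
<< 1948-03-16
>> bin carries(brecro)
<< no
>> bin tallyup()
<< 2
>> bin toss(flubre)
<< 2276-07-22
>> bin keep(flubre, 673)
<< nil
>> dayspinner monthend()
<< 1948-03-31
>> bin pull(flubre)
<< 673
>> bin keep(mo, 976)
<< puwesmo
>> dayspinner lunge(-9)
<< 1947-06-30
>> dayspinner stepdays(61)
<< 1947-08-30
>> dayspinner monthend()
<< 1947-08-31
>> dayspinner lunge(4)
<< 1947-12-31
>> bin tallyup()
<< 2


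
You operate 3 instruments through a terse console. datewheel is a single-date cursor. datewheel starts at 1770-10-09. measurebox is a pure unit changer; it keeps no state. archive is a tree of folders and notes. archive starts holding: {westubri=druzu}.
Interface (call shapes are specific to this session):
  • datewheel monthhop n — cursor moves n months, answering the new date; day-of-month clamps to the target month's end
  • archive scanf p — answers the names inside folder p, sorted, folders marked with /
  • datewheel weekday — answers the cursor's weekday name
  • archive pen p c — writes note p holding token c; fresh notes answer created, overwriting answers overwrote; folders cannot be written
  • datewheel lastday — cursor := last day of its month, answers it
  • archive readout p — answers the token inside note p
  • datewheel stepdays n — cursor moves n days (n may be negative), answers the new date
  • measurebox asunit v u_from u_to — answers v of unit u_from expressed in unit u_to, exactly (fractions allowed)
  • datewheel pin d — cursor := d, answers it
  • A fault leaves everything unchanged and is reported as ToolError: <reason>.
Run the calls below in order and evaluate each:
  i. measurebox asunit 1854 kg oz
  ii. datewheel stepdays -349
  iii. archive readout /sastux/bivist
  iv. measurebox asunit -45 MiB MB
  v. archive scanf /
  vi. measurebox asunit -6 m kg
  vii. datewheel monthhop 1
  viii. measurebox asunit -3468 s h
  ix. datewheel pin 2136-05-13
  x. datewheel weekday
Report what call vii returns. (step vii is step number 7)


==> measurebox asunit(v='1854', u_from='kg', u_to='oz')
<== 2966400000000/45359237
==> datewheel stepdays(n='-349')
<== 1769-10-25
==> archive readout(p='/sastux/bivist')
<== ToolError: not found
==> measurebox asunit(v='-45', u_from='MiB', u_to='MB')
<== -147456/3125
==> archive scanf(p='/')
<== [westubri]
==> measurebox asunit(v='-6', u_from='m', u_to='kg')
<== ToolError: incompatible units
==> datewheel monthhop(n='1')
<== 1769-11-25
==> measurebox asunit(v='-3468', u_from='s', u_to='h')
<== -289/300
==> datewheel pin(d='2136-05-13')
<== 2136-05-13
==> datewheel weekday()
<== Sunday

Answer: 1769-11-25


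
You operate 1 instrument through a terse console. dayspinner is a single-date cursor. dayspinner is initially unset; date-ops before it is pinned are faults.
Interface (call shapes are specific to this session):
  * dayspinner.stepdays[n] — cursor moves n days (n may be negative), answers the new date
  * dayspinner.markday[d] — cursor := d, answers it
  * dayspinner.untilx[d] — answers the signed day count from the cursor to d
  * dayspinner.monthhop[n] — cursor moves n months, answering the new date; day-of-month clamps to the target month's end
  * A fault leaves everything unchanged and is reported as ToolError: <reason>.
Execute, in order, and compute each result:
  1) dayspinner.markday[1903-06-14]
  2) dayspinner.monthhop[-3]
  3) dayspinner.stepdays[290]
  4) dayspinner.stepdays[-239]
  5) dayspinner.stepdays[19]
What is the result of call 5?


Answer: 1903-05-23

Derivation:
→ dayspinner.markday(d='1903-06-14')
← 1903-06-14
→ dayspinner.monthhop(n='-3')
← 1903-03-14
→ dayspinner.stepdays(n='290')
← 1903-12-29
→ dayspinner.stepdays(n='-239')
← 1903-05-04
→ dayspinner.stepdays(n='19')
← 1903-05-23


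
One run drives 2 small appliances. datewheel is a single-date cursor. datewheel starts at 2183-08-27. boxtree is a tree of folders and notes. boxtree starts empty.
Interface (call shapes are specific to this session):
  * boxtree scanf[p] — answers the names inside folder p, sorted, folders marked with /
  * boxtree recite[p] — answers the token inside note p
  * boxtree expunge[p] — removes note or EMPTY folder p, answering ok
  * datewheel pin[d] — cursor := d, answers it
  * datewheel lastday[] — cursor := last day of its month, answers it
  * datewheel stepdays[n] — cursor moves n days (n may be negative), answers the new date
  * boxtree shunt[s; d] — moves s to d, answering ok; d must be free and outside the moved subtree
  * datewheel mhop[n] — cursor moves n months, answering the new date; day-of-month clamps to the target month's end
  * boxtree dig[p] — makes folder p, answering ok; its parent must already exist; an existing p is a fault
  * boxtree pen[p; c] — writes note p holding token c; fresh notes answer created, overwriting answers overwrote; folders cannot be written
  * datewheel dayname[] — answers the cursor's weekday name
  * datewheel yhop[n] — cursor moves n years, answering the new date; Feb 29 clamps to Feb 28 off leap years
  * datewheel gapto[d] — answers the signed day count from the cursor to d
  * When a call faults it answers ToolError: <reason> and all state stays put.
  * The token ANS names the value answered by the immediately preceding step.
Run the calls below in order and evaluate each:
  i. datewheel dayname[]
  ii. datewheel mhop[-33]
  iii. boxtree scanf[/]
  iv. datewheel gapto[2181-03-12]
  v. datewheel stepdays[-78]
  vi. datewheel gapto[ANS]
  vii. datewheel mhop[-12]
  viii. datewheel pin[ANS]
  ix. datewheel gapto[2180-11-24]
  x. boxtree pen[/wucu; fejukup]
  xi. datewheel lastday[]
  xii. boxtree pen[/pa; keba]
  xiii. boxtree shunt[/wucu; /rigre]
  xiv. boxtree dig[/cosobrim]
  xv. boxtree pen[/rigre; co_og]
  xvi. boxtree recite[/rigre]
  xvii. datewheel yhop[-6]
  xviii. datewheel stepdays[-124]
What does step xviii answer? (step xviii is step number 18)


Calling datewheel dayname, giving Wednesday.
Using datewheel mhop using n=-33, — result: 2180-11-27.
Next I call boxtree scanf using p=/, and observe [].
Calling datewheel gapto using d=2181-03-12, and observe 105.
Invoking datewheel stepdays using n=-78, and observe 2180-09-10.
Then datewheel gapto using d=ANS, yielding 0.
Calling datewheel mhop using n=-12, and get 2179-09-10.
I invoke datewheel pin using d=ANS, and see 2179-09-10.
I try datewheel gapto using d=2180-11-24, which returns 441.
Calling boxtree pen using p=/wucu, c=fejukup, yielding created.
Then datewheel lastday(), yielding 2179-09-30.
Then boxtree pen using p=/pa, c=keba, → created.
I run boxtree shunt using s=/wucu, d=/rigre, giving ok.
Using boxtree dig using p=/cosobrim, and get ok.
Then boxtree pen using p=/rigre, c=co_og, and see overwrote.
Next I call boxtree recite using p=/rigre, which returns co_og.
Now I run datewheel yhop using n=-6, giving 2173-09-30.
Then datewheel stepdays using n=-124, giving 2173-05-29.

Answer: 2173-05-29


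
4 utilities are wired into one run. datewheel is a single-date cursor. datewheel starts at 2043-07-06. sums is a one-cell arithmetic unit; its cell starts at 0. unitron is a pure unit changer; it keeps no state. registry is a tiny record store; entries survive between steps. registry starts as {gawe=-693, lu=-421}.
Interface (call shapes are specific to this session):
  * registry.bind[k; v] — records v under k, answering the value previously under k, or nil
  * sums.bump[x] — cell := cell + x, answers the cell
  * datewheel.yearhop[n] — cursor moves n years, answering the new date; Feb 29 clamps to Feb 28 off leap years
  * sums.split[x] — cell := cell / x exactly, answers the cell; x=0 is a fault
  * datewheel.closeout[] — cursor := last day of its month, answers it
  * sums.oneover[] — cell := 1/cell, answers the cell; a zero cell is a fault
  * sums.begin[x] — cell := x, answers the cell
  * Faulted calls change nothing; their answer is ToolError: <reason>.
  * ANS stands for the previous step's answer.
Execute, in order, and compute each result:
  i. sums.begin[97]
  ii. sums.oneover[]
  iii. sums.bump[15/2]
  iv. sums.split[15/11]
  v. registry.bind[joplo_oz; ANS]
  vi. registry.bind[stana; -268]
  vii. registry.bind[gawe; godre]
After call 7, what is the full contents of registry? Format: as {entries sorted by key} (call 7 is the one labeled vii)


Answer: {gawe=godre, joplo_oz=16027/2910, lu=-421, stana=-268}

Derivation:
>>> sums.begin 97
[out] 97
>>> sums.oneover
[out] 1/97
>>> sums.bump 15/2
[out] 1457/194
>>> sums.split 15/11
[out] 16027/2910
>>> registry.bind joplo_oz ANS
[out] nil
>>> registry.bind stana -268
[out] nil
>>> registry.bind gawe godre
[out] -693


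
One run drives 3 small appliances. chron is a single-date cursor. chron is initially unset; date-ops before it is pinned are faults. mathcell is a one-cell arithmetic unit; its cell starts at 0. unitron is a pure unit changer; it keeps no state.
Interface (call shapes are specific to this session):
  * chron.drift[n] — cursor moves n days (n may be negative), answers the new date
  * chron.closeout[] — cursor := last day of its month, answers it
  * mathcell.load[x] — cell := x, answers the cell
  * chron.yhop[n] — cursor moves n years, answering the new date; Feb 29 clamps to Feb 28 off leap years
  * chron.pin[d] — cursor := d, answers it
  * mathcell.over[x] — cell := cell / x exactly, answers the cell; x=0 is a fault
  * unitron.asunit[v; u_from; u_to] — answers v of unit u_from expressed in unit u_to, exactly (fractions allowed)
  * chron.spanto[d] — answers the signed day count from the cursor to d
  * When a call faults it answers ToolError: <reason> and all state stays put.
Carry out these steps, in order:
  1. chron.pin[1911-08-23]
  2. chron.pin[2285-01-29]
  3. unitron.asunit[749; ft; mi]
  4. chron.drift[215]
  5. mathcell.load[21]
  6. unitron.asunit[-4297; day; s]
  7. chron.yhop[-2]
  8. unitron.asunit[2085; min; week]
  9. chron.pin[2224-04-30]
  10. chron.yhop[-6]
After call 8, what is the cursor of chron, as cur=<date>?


Answer: cur=2283-09-01

Derivation:
Next I call pin on d: 1911-08-23, yielding 1911-08-23.
Next I call pin on d: 2285-01-29, and see 2285-01-29.
Next I call asunit on v: 749, u_from: ft, u_to: mi, yielding 749/5280.
Invoking drift on n: 215, → 2285-09-01.
Invoking load on x: 21, which returns 21.
Using asunit on v: -4297, u_from: day, u_to: s, and see -371260800.
I try yhop on n: -2, → 2283-09-01.
I run asunit on v: 2085, u_from: min, u_to: week, yielding 139/672.
Invoking pin on d: 2224-04-30, — result: 2224-04-30.
I use yhop on n: -6, — result: 2218-04-30.


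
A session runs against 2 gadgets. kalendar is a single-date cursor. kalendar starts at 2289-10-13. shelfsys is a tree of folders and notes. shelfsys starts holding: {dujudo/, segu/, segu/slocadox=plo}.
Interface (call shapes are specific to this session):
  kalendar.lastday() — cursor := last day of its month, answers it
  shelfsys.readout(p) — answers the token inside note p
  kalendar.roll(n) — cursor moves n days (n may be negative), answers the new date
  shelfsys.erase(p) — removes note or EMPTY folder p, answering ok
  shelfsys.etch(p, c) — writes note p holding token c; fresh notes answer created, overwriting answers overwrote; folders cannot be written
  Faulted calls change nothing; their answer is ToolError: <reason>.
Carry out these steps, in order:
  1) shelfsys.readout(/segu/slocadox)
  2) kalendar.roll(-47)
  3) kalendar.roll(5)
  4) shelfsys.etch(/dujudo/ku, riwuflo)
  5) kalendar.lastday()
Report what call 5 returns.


Answer: 2289-09-30

Derivation:
-> shelfsys.readout(p=/segu/slocadox)
<- plo
-> kalendar.roll(n=-47)
<- 2289-08-27
-> kalendar.roll(n=5)
<- 2289-09-01
-> shelfsys.etch(p=/dujudo/ku, c=riwuflo)
<- created
-> kalendar.lastday()
<- 2289-09-30


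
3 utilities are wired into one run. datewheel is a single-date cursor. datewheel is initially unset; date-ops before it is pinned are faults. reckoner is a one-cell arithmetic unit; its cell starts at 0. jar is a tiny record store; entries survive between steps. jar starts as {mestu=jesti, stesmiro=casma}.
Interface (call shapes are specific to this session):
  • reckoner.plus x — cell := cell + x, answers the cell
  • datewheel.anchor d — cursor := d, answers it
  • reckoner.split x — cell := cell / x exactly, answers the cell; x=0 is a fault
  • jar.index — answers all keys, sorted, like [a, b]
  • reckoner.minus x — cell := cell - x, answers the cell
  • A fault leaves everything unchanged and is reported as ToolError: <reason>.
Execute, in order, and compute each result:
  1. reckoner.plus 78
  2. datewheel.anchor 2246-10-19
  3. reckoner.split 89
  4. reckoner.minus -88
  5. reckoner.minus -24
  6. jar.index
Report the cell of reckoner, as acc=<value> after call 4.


# reckoner.plus(78) : 78
# datewheel.anchor(2246-10-19) : 2246-10-19
# reckoner.split(89) : 78/89
# reckoner.minus(-88) : 7910/89
# reckoner.minus(-24) : 10046/89
# jar.index() : [mestu, stesmiro]

Answer: acc=7910/89


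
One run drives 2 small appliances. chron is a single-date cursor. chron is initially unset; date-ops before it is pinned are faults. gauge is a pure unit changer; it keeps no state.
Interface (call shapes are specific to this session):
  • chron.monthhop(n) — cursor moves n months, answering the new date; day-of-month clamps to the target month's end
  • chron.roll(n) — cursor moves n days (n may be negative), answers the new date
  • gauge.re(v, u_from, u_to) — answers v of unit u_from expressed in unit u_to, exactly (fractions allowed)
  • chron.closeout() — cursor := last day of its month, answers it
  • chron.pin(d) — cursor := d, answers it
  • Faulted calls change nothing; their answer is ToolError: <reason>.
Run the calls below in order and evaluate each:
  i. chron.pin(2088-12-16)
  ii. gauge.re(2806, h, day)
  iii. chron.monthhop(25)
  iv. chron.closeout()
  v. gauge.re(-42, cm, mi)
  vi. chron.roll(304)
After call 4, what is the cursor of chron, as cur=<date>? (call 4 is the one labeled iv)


Answer: cur=2091-01-31

Derivation:
> chron.pin d→2088-12-16
:: 2088-12-16
> gauge.re v→2806 u_from→h u_to→day
:: 1403/12
> chron.monthhop n→25
:: 2091-01-16
> chron.closeout
:: 2091-01-31
> gauge.re v→-42 u_from→cm u_to→mi
:: -35/134112
> chron.roll n→304
:: 2091-12-01


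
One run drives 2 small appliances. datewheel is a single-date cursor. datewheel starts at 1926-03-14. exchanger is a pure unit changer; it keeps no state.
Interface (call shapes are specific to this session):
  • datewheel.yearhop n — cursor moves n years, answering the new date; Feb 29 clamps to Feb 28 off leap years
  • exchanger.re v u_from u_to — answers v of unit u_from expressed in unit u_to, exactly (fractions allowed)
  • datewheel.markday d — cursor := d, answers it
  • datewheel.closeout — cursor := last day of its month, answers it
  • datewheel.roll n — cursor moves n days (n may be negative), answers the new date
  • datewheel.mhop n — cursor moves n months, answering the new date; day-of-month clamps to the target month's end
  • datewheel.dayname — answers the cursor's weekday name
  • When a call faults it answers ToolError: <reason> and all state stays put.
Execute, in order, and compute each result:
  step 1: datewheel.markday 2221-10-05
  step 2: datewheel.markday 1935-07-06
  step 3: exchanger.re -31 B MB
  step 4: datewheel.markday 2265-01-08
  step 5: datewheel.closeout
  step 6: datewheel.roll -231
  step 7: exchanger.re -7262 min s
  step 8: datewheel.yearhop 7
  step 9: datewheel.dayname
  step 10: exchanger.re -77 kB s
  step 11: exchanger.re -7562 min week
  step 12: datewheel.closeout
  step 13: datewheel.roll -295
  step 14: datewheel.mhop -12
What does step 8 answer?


Act: datewheel.markday[d: 2221-10-05]
Obs: 2221-10-05
Act: datewheel.markday[d: 1935-07-06]
Obs: 1935-07-06
Act: exchanger.re[v: -31; u_from: B; u_to: MB]
Obs: -31/1000000
Act: datewheel.markday[d: 2265-01-08]
Obs: 2265-01-08
Act: datewheel.closeout[]
Obs: 2265-01-31
Act: datewheel.roll[n: -231]
Obs: 2264-06-14
Act: exchanger.re[v: -7262; u_from: min; u_to: s]
Obs: -435720
Act: datewheel.yearhop[n: 7]
Obs: 2271-06-14
Act: datewheel.dayname[]
Obs: Wednesday
Act: exchanger.re[v: -77; u_from: kB; u_to: s]
Obs: ToolError: incompatible units
Act: exchanger.re[v: -7562; u_from: min; u_to: week]
Obs: -3781/5040
Act: datewheel.closeout[]
Obs: 2271-06-30
Act: datewheel.roll[n: -295]
Obs: 2270-09-08
Act: datewheel.mhop[n: -12]
Obs: 2269-09-08

Answer: 2271-06-14
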